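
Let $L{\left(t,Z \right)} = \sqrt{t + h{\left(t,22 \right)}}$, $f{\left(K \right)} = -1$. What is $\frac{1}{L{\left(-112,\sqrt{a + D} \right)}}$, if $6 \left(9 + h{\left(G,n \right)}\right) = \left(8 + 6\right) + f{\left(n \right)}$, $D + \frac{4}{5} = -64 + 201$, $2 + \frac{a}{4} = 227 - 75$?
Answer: $- \frac{i \sqrt{4278}}{713} \approx - 0.091734 i$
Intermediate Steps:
$a = 600$ ($a = -8 + 4 \left(227 - 75\right) = -8 + 4 \cdot 152 = -8 + 608 = 600$)
$D = \frac{681}{5}$ ($D = - \frac{4}{5} + \left(-64 + 201\right) = - \frac{4}{5} + 137 = \frac{681}{5} \approx 136.2$)
$h{\left(G,n \right)} = - \frac{41}{6}$ ($h{\left(G,n \right)} = -9 + \frac{\left(8 + 6\right) - 1}{6} = -9 + \frac{14 - 1}{6} = -9 + \frac{1}{6} \cdot 13 = -9 + \frac{13}{6} = - \frac{41}{6}$)
$L{\left(t,Z \right)} = \sqrt{- \frac{41}{6} + t}$ ($L{\left(t,Z \right)} = \sqrt{t - \frac{41}{6}} = \sqrt{- \frac{41}{6} + t}$)
$\frac{1}{L{\left(-112,\sqrt{a + D} \right)}} = \frac{1}{\frac{1}{6} \sqrt{-246 + 36 \left(-112\right)}} = \frac{1}{\frac{1}{6} \sqrt{-246 - 4032}} = \frac{1}{\frac{1}{6} \sqrt{-4278}} = \frac{1}{\frac{1}{6} i \sqrt{4278}} = - \frac{i \sqrt{4278}}{713}$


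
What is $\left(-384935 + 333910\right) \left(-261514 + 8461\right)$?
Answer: $12912029325$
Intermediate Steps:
$\left(-384935 + 333910\right) \left(-261514 + 8461\right) = \left(-51025\right) \left(-253053\right) = 12912029325$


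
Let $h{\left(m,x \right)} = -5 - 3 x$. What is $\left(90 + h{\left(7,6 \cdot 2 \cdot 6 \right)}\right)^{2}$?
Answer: $17161$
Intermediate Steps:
$\left(90 + h{\left(7,6 \cdot 2 \cdot 6 \right)}\right)^{2} = \left(90 - \left(5 + 3 \cdot 6 \cdot 2 \cdot 6\right)\right)^{2} = \left(90 - \left(5 + 3 \cdot 12 \cdot 6\right)\right)^{2} = \left(90 - 221\right)^{2} = \left(-131\right)^{2} = 17161$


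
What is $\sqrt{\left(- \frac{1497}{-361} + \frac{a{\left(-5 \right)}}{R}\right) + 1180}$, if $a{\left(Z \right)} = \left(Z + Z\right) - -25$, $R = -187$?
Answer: $\frac{4 \sqrt{934214413}}{3553} \approx 34.41$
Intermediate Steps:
$a{\left(Z \right)} = 25 + 2 Z$ ($a{\left(Z \right)} = 2 Z + 25 = 25 + 2 Z$)
$\sqrt{\left(- \frac{1497}{-361} + \frac{a{\left(-5 \right)}}{R}\right) + 1180} = \sqrt{\left(- \frac{1497}{-361} + \frac{25 + 2 \left(-5\right)}{-187}\right) + 1180} = \sqrt{\left(\left(-1497\right) \left(- \frac{1}{361}\right) + \left(25 - 10\right) \left(- \frac{1}{187}\right)\right) + 1180} = \sqrt{\left(\frac{1497}{361} + 15 \left(- \frac{1}{187}\right)\right) + 1180} = \sqrt{\left(\frac{1497}{361} - \frac{15}{187}\right) + 1180} = \sqrt{\frac{274524}{67507} + 1180} = \sqrt{\frac{79932784}{67507}} = \frac{4 \sqrt{934214413}}{3553}$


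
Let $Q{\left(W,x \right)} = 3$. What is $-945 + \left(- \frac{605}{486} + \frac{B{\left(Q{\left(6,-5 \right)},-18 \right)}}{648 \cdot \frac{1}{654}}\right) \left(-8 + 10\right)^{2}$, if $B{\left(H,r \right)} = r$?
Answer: $- \frac{248503}{243} \approx -1022.6$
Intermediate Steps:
$-945 + \left(- \frac{605}{486} + \frac{B{\left(Q{\left(6,-5 \right)},-18 \right)}}{648 \cdot \frac{1}{654}}\right) \left(-8 + 10\right)^{2} = -945 + \left(- \frac{605}{486} - \frac{18}{648 \cdot \frac{1}{654}}\right) \left(-8 + 10\right)^{2} = -945 + \left(\left(-605\right) \frac{1}{486} - \frac{18}{648 \cdot \frac{1}{654}}\right) 2^{2} = -945 + \left(- \frac{605}{486} - \frac{18}{\frac{108}{109}}\right) 4 = -945 + \left(- \frac{605}{486} - \frac{109}{6}\right) 4 = -945 - \frac{18868}{243} = - \frac{248503}{243}$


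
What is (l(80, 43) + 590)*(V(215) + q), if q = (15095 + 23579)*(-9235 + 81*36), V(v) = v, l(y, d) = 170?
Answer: -185729401160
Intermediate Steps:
q = -244381006 (q = 38674*(-9235 + 2916) = 38674*(-6319) = -244381006)
(l(80, 43) + 590)*(V(215) + q) = (170 + 590)*(215 - 244381006) = 760*(-244380791) = -185729401160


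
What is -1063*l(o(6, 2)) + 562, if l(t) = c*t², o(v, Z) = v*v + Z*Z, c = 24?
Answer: -40818638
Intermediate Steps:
o(v, Z) = Z² + v² (o(v, Z) = v² + Z² = Z² + v²)
l(t) = 24*t²
-1063*l(o(6, 2)) + 562 = -25512*(2² + 6²)² + 562 = -25512*(4 + 36)² + 562 = -25512*40² + 562 = -25512*1600 + 562 = -1063*38400 + 562 = -40819200 + 562 = -40818638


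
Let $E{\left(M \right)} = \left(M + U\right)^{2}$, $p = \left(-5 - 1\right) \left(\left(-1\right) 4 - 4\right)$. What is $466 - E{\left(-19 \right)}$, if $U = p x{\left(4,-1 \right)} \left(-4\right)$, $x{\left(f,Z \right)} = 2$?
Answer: $-161943$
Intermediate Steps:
$p = 48$ ($p = - 6 \left(-4 - 4\right) = \left(-6\right) \left(-8\right) = 48$)
$U = -384$ ($U = 48 \cdot 2 \left(-4\right) = 96 \left(-4\right) = -384$)
$E{\left(M \right)} = \left(-384 + M\right)^{2}$ ($E{\left(M \right)} = \left(M - 384\right)^{2} = \left(-384 + M\right)^{2}$)
$466 - E{\left(-19 \right)} = 466 - \left(-384 - 19\right)^{2} = 466 - \left(-403\right)^{2} = 466 - 162409 = -161943$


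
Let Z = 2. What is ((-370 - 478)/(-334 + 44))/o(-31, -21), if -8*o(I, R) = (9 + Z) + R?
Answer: 1696/725 ≈ 2.3393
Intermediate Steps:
o(I, R) = -11/8 - R/8 (o(I, R) = -((9 + 2) + R)/8 = -(11 + R)/8 = -11/8 - R/8)
((-370 - 478)/(-334 + 44))/o(-31, -21) = ((-370 - 478)/(-334 + 44))/(-11/8 - ⅛*(-21)) = (-848/(-290))/(-11/8 + 21/8) = (-848*(-1/290))/(5/4) = (424/145)*(⅘) = 1696/725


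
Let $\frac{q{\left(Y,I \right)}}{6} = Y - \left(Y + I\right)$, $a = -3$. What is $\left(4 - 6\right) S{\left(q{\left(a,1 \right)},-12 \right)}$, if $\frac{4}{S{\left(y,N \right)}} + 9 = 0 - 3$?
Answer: $\frac{2}{3} \approx 0.66667$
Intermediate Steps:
$q{\left(Y,I \right)} = - 6 I$ ($q{\left(Y,I \right)} = 6 \left(Y - \left(Y + I\right)\right) = 6 \left(Y - \left(I + Y\right)\right) = 6 \left(- I\right) = - 6 I$)
$S{\left(y,N \right)} = - \frac{1}{3}$ ($S{\left(y,N \right)} = \frac{4}{-9 + \left(0 - 3\right)} = \frac{4}{-9 - 3} = \frac{4}{-12} = 4 \left(- \frac{1}{12}\right) = - \frac{1}{3}$)
$\left(4 - 6\right) S{\left(q{\left(a,1 \right)},-12 \right)} = \left(4 - 6\right) \left(- \frac{1}{3}\right) = \left(-2\right) \left(- \frac{1}{3}\right) = \frac{2}{3}$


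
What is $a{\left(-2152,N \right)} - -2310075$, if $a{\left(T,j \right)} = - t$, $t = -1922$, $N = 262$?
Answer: $2311997$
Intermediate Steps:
$a{\left(T,j \right)} = 1922$ ($a{\left(T,j \right)} = \left(-1\right) \left(-1922\right) = 1922$)
$a{\left(-2152,N \right)} - -2310075 = 1922 - -2310075 = 1922 + 2310075 = 2311997$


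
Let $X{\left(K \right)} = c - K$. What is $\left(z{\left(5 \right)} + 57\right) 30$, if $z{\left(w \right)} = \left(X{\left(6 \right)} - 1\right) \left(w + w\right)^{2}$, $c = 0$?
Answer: $-19290$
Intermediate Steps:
$X{\left(K \right)} = - K$ ($X{\left(K \right)} = 0 - K = - K$)
$z{\left(w \right)} = - 28 w^{2}$ ($z{\left(w \right)} = \left(\left(-1\right) 6 - 1\right) \left(w + w\right)^{2} = \left(-6 - 1\right) \left(2 w\right)^{2} = - 7 \cdot 4 w^{2} = - 28 w^{2}$)
$\left(z{\left(5 \right)} + 57\right) 30 = \left(- 28 \cdot 5^{2} + 57\right) 30 = \left(\left(-28\right) 25 + 57\right) 30 = \left(-700 + 57\right) 30 = \left(-643\right) 30 = -19290$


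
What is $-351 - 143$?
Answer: $-494$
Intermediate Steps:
$-351 - 143 = -494$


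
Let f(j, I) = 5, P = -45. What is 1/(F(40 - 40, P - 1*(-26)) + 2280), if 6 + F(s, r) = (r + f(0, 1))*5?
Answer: 1/2204 ≈ 0.00045372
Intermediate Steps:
F(s, r) = 19 + 5*r (F(s, r) = -6 + (r + 5)*5 = -6 + (5 + r)*5 = -6 + (25 + 5*r) = 19 + 5*r)
1/(F(40 - 40, P - 1*(-26)) + 2280) = 1/((19 + 5*(-45 - 1*(-26))) + 2280) = 1/((19 + 5*(-45 + 26)) + 2280) = 1/((19 + 5*(-19)) + 2280) = 1/((19 - 95) + 2280) = 1/(-76 + 2280) = 1/2204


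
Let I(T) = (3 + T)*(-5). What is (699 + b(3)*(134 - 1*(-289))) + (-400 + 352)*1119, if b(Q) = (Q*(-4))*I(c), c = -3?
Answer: -53013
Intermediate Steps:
I(T) = -15 - 5*T
b(Q) = 0 (b(Q) = (Q*(-4))*(-15 - 5*(-3)) = (-4*Q)*(-15 + 15) = -4*Q*0 = 0)
(699 + b(3)*(134 - 1*(-289))) + (-400 + 352)*1119 = (699 + 0*(134 - 1*(-289))) + (-400 + 352)*1119 = (699 + 0*(134 + 289)) - 48*1119 = (699 + 0*423) - 53712 = (699 + 0) - 53712 = 699 - 53712 = -53013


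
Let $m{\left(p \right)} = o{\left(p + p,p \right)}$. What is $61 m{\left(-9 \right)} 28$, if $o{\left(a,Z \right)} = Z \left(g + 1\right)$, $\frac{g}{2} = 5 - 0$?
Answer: $-169092$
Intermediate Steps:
$g = 10$ ($g = 2 \left(5 - 0\right) = 2 \left(5 + 0\right) = 2 \cdot 5 = 10$)
$o{\left(a,Z \right)} = 11 Z$ ($o{\left(a,Z \right)} = Z \left(10 + 1\right) = Z 11 = 11 Z$)
$m{\left(p \right)} = 11 p$
$61 m{\left(-9 \right)} 28 = 61 \cdot 11 \left(-9\right) 28 = 61 \left(-99\right) 28 = \left(-6039\right) 28 = -169092$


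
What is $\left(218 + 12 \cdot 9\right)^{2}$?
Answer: $106276$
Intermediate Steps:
$\left(218 + 12 \cdot 9\right)^{2} = \left(218 + 108\right)^{2} = 326^{2} = 106276$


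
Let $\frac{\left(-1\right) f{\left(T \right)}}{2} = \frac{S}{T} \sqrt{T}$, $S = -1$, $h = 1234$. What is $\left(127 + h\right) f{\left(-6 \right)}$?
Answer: $- \frac{1361 i \sqrt{6}}{3} \approx - 1111.3 i$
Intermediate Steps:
$f{\left(T \right)} = \frac{2}{\sqrt{T}}$ ($f{\left(T \right)} = - 2 - \frac{1}{T} \sqrt{T} = - 2 \left(- \frac{1}{\sqrt{T}}\right) = \frac{2}{\sqrt{T}}$)
$\left(127 + h\right) f{\left(-6 \right)} = \left(127 + 1234\right) \frac{2}{i \sqrt{6}} = 1361 \cdot 2 \left(- \frac{i \sqrt{6}}{6}\right) = 1361 \left(- \frac{i \sqrt{6}}{3}\right) = - \frac{1361 i \sqrt{6}}{3}$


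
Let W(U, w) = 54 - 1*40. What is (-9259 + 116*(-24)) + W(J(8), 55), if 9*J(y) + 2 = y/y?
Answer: -12029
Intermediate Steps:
J(y) = -⅑ (J(y) = -2/9 + (y/y)/9 = -2/9 + (⅑)*1 = -2/9 + ⅑ = -⅑)
W(U, w) = 14 (W(U, w) = 54 - 40 = 14)
(-9259 + 116*(-24)) + W(J(8), 55) = (-9259 + 116*(-24)) + 14 = (-9259 - 2784) + 14 = -12043 + 14 = -12029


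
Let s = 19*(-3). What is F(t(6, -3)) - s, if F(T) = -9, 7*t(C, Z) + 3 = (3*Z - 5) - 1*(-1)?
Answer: 48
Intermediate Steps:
t(C, Z) = -1 + 3*Z/7 (t(C, Z) = -3/7 + ((3*Z - 5) - 1*(-1))/7 = -3/7 + ((-5 + 3*Z) + 1)/7 = -3/7 + (-4 + 3*Z)/7 = -3/7 + (-4/7 + 3*Z/7) = -1 + 3*Z/7)
s = -57
F(t(6, -3)) - s = -9 - 1*(-57) = -9 + 57 = 48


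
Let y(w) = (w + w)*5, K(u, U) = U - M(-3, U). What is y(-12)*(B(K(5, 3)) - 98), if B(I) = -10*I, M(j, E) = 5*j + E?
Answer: 29760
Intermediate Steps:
M(j, E) = E + 5*j
K(u, U) = 15 (K(u, U) = U - (U + 5*(-3)) = U - (U - 15) = U - (-15 + U) = U + (15 - U) = 15)
y(w) = 10*w (y(w) = (2*w)*5 = 10*w)
y(-12)*(B(K(5, 3)) - 98) = (10*(-12))*(-10*15 - 98) = -120*(-150 - 98) = -120*(-248) = 29760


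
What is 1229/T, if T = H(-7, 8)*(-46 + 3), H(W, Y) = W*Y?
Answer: 1229/2408 ≈ 0.51038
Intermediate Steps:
T = 2408 (T = (-7*8)*(-46 + 3) = -56*(-43) = 2408)
1229/T = 1229/2408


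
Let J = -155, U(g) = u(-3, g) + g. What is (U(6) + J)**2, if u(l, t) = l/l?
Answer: 21904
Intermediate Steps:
u(l, t) = 1
U(g) = 1 + g
(U(6) + J)**2 = ((1 + 6) - 155)**2 = (7 - 155)**2 = (-148)**2 = 21904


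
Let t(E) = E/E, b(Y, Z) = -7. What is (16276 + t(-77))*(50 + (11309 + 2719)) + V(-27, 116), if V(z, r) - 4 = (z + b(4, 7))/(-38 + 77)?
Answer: 8936756756/39 ≈ 2.2915e+8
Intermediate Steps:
t(E) = 1
V(z, r) = 149/39 + z/39 (V(z, r) = 4 + (z - 7)/(-38 + 77) = 4 + (-7 + z)/39 = 4 + (-7 + z)*(1/39) = 4 + (-7/39 + z/39) = 149/39 + z/39)
(16276 + t(-77))*(50 + (11309 + 2719)) + V(-27, 116) = (16276 + 1)*(50 + (11309 + 2719)) + (149/39 + (1/39)*(-27)) = 16277*(50 + 14028) + (149/39 - 9/13) = 16277*14078 + 122/39 = 229147606 + 122/39 = 8936756756/39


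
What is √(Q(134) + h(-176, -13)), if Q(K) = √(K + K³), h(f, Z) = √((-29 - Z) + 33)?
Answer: √(√17 + √2406238) ≈ 39.438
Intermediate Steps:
h(f, Z) = √(4 - Z)
√(Q(134) + h(-176, -13)) = √(√(134 + 134³) + √(4 - 1*(-13))) = √(√(134 + 2406104) + √(4 + 13)) = √(√2406238 + √17) = √(√17 + √2406238)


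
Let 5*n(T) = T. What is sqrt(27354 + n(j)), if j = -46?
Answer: 2*sqrt(170905)/5 ≈ 165.36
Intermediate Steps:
n(T) = T/5
sqrt(27354 + n(j)) = sqrt(27354 + (1/5)*(-46)) = sqrt(27354 - 46/5) = sqrt(136724/5) = 2*sqrt(170905)/5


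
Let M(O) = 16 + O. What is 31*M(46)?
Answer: 1922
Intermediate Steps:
31*M(46) = 31*(16 + 46) = 31*62 = 1922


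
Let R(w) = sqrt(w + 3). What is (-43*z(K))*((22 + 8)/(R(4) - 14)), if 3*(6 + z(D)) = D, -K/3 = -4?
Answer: -1720/9 - 860*sqrt(7)/63 ≈ -227.23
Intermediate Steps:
K = 12 (K = -3*(-4) = 12)
R(w) = sqrt(3 + w)
z(D) = -6 + D/3
(-43*z(K))*((22 + 8)/(R(4) - 14)) = (-43*(-6 + (1/3)*12))*((22 + 8)/(sqrt(3 + 4) - 14)) = (-43*(-6 + 4))*(30/(sqrt(7) - 14)) = (-43*(-2))*(30/(-14 + sqrt(7))) = 86*(30/(-14 + sqrt(7))) = 2580/(-14 + sqrt(7))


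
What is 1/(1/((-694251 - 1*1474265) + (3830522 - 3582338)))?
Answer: -1920332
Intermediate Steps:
1/(1/((-694251 - 1*1474265) + (3830522 - 3582338))) = 1/(1/((-694251 - 1474265) + 248184)) = 1/(1/(-2168516 + 248184)) = 1/(1/(-1920332)) = 1/(-1/1920332) = -1920332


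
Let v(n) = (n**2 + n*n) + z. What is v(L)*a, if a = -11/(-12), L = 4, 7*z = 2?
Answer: 1243/42 ≈ 29.595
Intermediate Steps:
z = 2/7 (z = (1/7)*2 = 2/7 ≈ 0.28571)
a = 11/12 (a = -11*(-1/12) = 11/12 ≈ 0.91667)
v(n) = 2/7 + 2*n**2 (v(n) = (n**2 + n*n) + 2/7 = (n**2 + n**2) + 2/7 = 2*n**2 + 2/7 = 2/7 + 2*n**2)
v(L)*a = (2/7 + 2*4**2)*(11/12) = (2/7 + 2*16)*(11/12) = (2/7 + 32)*(11/12) = (226/7)*(11/12) = 1243/42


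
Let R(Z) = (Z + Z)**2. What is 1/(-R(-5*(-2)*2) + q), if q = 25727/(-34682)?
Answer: -34682/55516927 ≈ -0.00062471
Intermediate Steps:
q = -25727/34682 (q = 25727*(-1/34682) = -25727/34682 ≈ -0.74180)
R(Z) = 4*Z**2 (R(Z) = (2*Z)**2 = 4*Z**2)
1/(-R(-5*(-2)*2) + q) = 1/(-4*(-5*(-2)*2)**2 - 25727/34682) = 1/(-4*(10*2)**2 - 25727/34682) = 1/(-4*20**2 - 25727/34682) = 1/(-4*400 - 25727/34682) = 1/(-1*1600 - 25727/34682) = 1/(-1600 - 25727/34682) = 1/(-55516927/34682) = -34682/55516927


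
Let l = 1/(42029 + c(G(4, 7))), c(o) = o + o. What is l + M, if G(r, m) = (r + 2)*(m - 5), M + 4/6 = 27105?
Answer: 3419455592/126159 ≈ 27104.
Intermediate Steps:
M = 81313/3 (M = -2/3 + 27105 = 81313/3 ≈ 27104.)
G(r, m) = (-5 + m)*(2 + r) (G(r, m) = (2 + r)*(-5 + m) = (-5 + m)*(2 + r))
c(o) = 2*o
l = 1/42053 (l = 1/(42029 + 2*(-10 - 5*4 + 2*7 + 7*4)) = 1/(42029 + 2*(-10 - 20 + 14 + 28)) = 1/(42029 + 2*12) = 1/(42029 + 24) = 1/42053 ≈ 2.3780e-5)
l + M = 1/42053 + 81313/3 = 3419455592/126159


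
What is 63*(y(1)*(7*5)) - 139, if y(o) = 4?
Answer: 8681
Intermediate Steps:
63*(y(1)*(7*5)) - 139 = 63*(4*(7*5)) - 139 = 63*(4*35) - 139 = 63*140 - 139 = 8820 - 139 = 8681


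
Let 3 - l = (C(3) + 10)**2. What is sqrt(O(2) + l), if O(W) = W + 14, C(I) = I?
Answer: 5*I*sqrt(6) ≈ 12.247*I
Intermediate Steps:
O(W) = 14 + W
l = -166 (l = 3 - (3 + 10)**2 = 3 - 1*13**2 = 3 - 1*169 = 3 - 169 = -166)
sqrt(O(2) + l) = sqrt((14 + 2) - 166) = sqrt(16 - 166) = sqrt(-150) = 5*I*sqrt(6)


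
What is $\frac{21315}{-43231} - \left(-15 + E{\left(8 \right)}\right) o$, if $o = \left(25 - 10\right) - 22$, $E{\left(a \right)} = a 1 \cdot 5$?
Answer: $\frac{7544110}{43231} \approx 174.51$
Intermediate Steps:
$E{\left(a \right)} = 5 a$ ($E{\left(a \right)} = a 5 = 5 a$)
$o = -7$ ($o = 15 - 22 = -7$)
$\frac{21315}{-43231} - \left(-15 + E{\left(8 \right)}\right) o = \frac{21315}{-43231} - \left(-15 + 5 \cdot 8\right) \left(-7\right) = 21315 \left(- \frac{1}{43231}\right) - \left(-15 + 40\right) \left(-7\right) = - \frac{21315}{43231} - 25 \left(-7\right) = - \frac{21315}{43231} - -175 = - \frac{21315}{43231} + 175 = \frac{7544110}{43231}$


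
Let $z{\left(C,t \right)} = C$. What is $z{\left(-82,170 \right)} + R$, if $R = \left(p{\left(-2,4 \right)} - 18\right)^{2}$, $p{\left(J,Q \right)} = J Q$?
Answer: $594$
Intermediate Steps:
$R = 676$ ($R = \left(\left(-2\right) 4 - 18\right)^{2} = \left(-8 + \left(2 - 20\right)\right)^{2} = \left(-8 - 18\right)^{2} = \left(-26\right)^{2} = 676$)
$z{\left(-82,170 \right)} + R = -82 + 676 = 594$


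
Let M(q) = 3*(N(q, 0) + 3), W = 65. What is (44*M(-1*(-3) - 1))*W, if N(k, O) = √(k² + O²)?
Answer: 42900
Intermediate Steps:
N(k, O) = √(O² + k²)
M(q) = 9 + 3*√(q²) (M(q) = 3*(√(0² + q²) + 3) = 3*(√(0 + q²) + 3) = 3*(√(q²) + 3) = 3*(3 + √(q²)) = 9 + 3*√(q²))
(44*M(-1*(-3) - 1))*W = (44*(9 + 3*√((-1*(-3) - 1)²)))*65 = (44*(9 + 3*√((3 - 1)²)))*65 = (44*(9 + 3*√(2²)))*65 = (44*(9 + 3*√4))*65 = (44*(9 + 3*2))*65 = (44*(9 + 6))*65 = (44*15)*65 = 660*65 = 42900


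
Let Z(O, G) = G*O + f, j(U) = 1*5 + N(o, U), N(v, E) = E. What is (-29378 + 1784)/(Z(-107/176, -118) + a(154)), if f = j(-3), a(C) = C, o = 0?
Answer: -346896/2863 ≈ -121.17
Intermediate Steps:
j(U) = 5 + U (j(U) = 1*5 + U = 5 + U)
f = 2 (f = 5 - 3 = 2)
Z(O, G) = 2 + G*O (Z(O, G) = G*O + 2 = 2 + G*O)
(-29378 + 1784)/(Z(-107/176, -118) + a(154)) = (-29378 + 1784)/((2 - (-12626)/176) + 154) = -27594/((2 - (-12626)/176) + 154) = -27594/((2 - 118*(-107/176)) + 154) = -27594/((2 + 6313/88) + 154) = -27594/(6489/88 + 154) = -27594/20041/88 = -27594*88/20041 = -346896/2863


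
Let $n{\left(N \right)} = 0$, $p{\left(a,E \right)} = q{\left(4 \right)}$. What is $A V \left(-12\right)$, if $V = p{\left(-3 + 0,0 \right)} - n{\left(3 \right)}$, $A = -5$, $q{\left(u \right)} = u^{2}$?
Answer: $960$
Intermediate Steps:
$p{\left(a,E \right)} = 16$ ($p{\left(a,E \right)} = 4^{2} = 16$)
$V = 16$ ($V = 16 - 0 = 16 + 0 = 16$)
$A V \left(-12\right) = \left(-5\right) 16 \left(-12\right) = \left(-80\right) \left(-12\right) = 960$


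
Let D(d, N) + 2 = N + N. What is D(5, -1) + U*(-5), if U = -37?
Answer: 181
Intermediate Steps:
D(d, N) = -2 + 2*N (D(d, N) = -2 + (N + N) = -2 + 2*N)
D(5, -1) + U*(-5) = (-2 + 2*(-1)) - 37*(-5) = (-2 - 2) + 185 = -4 + 185 = 181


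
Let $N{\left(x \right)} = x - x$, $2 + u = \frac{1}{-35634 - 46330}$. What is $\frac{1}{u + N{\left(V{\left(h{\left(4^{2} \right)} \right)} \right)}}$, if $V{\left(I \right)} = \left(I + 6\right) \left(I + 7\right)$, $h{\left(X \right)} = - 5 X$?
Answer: $- \frac{81964}{163929} \approx -0.5$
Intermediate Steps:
$V{\left(I \right)} = \left(6 + I\right) \left(7 + I\right)$
$u = - \frac{163929}{81964}$ ($u = -2 + \frac{1}{-35634 - 46330} = -2 + \frac{1}{-81964} = -2 - \frac{1}{81964} = - \frac{163929}{81964} \approx -2.0$)
$N{\left(x \right)} = 0$
$\frac{1}{u + N{\left(V{\left(h{\left(4^{2} \right)} \right)} \right)}} = \frac{1}{- \frac{163929}{81964} + 0} = \frac{1}{- \frac{163929}{81964}} = - \frac{81964}{163929}$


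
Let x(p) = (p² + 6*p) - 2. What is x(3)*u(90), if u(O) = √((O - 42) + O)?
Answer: 25*√138 ≈ 293.68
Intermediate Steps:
x(p) = -2 + p² + 6*p
u(O) = √(-42 + 2*O) (u(O) = √((-42 + O) + O) = √(-42 + 2*O))
x(3)*u(90) = (-2 + 3² + 6*3)*√(-42 + 2*90) = (-2 + 9 + 18)*√(-42 + 180) = 25*√138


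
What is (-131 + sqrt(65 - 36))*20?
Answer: -2620 + 20*sqrt(29) ≈ -2512.3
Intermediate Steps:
(-131 + sqrt(65 - 36))*20 = (-131 + sqrt(29))*20 = -2620 + 20*sqrt(29)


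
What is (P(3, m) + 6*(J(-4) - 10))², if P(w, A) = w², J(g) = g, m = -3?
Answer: 5625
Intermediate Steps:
(P(3, m) + 6*(J(-4) - 10))² = (3² + 6*(-4 - 10))² = (9 + 6*(-14))² = (9 - 84)² = (-75)² = 5625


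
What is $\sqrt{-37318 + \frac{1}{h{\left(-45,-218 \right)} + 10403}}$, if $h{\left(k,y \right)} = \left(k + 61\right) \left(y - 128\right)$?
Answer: $\frac{27 i \sqrt{1212588715}}{4867} \approx 193.18 i$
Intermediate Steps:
$h{\left(k,y \right)} = \left(-128 + y\right) \left(61 + k\right)$ ($h{\left(k,y \right)} = \left(61 + k\right) \left(-128 + y\right) = \left(-128 + y\right) \left(61 + k\right)$)
$\sqrt{-37318 + \frac{1}{h{\left(-45,-218 \right)} + 10403}} = \sqrt{-37318 + \frac{1}{\left(-7808 - -5760 + 61 \left(-218\right) - -9810\right) + 10403}} = \sqrt{-37318 + \frac{1}{\left(-7808 + 5760 - 13298 + 9810\right) + 10403}} = \sqrt{-37318 + \frac{1}{-5536 + 10403}} = \sqrt{-37318 + \frac{1}{4867}} = \sqrt{- \frac{181626705}{4867}} = \frac{27 i \sqrt{1212588715}}{4867}$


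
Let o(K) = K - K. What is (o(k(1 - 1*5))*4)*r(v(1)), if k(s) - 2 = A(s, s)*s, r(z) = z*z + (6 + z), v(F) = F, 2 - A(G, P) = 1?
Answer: 0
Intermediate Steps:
A(G, P) = 1 (A(G, P) = 2 - 1*1 = 2 - 1 = 1)
r(z) = 6 + z + z² (r(z) = z² + (6 + z) = 6 + z + z²)
k(s) = 2 + s (k(s) = 2 + 1*s = 2 + s)
o(K) = 0
(o(k(1 - 1*5))*4)*r(v(1)) = (0*4)*(6 + 1 + 1²) = 0*(6 + 1 + 1) = 0*8 = 0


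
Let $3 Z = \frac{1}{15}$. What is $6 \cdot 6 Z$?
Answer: $\frac{4}{5} \approx 0.8$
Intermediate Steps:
$Z = \frac{1}{45}$ ($Z = \frac{1}{3 \cdot 15} = \frac{1}{3} \cdot \frac{1}{15} = \frac{1}{45} \approx 0.022222$)
$6 \cdot 6 Z = 6 \cdot 6 \cdot \frac{1}{45} = 36 \cdot \frac{1}{45} = \frac{4}{5}$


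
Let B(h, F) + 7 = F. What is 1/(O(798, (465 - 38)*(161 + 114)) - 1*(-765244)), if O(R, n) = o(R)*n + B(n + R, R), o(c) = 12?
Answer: 1/2175135 ≈ 4.5974e-7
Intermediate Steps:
B(h, F) = -7 + F
O(R, n) = -7 + R + 12*n (O(R, n) = 12*n + (-7 + R) = -7 + R + 12*n)
1/(O(798, (465 - 38)*(161 + 114)) - 1*(-765244)) = 1/((-7 + 798 + 12*((465 - 38)*(161 + 114))) - 1*(-765244)) = 1/((-7 + 798 + 12*(427*275)) + 765244) = 1/((-7 + 798 + 12*117425) + 765244) = 1/((-7 + 798 + 1409100) + 765244) = 1/(1409891 + 765244) = 1/2175135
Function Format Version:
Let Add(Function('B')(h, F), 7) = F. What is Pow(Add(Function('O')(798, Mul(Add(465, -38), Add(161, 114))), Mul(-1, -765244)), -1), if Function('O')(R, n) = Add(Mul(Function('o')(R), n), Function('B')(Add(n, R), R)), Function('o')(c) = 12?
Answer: Rational(1, 2175135) ≈ 4.5974e-7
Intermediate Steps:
Function('B')(h, F) = Add(-7, F)
Function('O')(R, n) = Add(-7, R, Mul(12, n)) (Function('O')(R, n) = Add(Mul(12, n), Add(-7, R)) = Add(-7, R, Mul(12, n)))
Pow(Add(Function('O')(798, Mul(Add(465, -38), Add(161, 114))), Mul(-1, -765244)), -1) = Pow(Add(Add(-7, 798, Mul(12, Mul(Add(465, -38), Add(161, 114)))), Mul(-1, -765244)), -1) = Pow(Add(Add(-7, 798, Mul(12, Mul(427, 275))), 765244), -1) = Pow(Add(Add(-7, 798, Mul(12, 117425)), 765244), -1) = Pow(Add(Add(-7, 798, 1409100), 765244), -1) = Pow(Add(1409891, 765244), -1) = Pow(2175135, -1) = Rational(1, 2175135)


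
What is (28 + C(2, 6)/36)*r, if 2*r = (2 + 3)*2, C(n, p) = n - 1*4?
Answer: 2515/18 ≈ 139.72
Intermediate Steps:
C(n, p) = -4 + n (C(n, p) = n - 4 = -4 + n)
r = 5 (r = ((2 + 3)*2)/2 = (5*2)/2 = (½)*10 = 5)
(28 + C(2, 6)/36)*r = (28 + (-4 + 2)/36)*5 = (28 - 2*1/36)*5 = (28 - 1/18)*5 = (503/18)*5 = 2515/18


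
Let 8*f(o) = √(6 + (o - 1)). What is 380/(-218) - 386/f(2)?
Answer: -190/109 - 3088*√7/7 ≈ -1168.9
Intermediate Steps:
f(o) = √(5 + o)/8 (f(o) = √(6 + (o - 1))/8 = √(6 + (-1 + o))/8 = √(5 + o)/8)
380/(-218) - 386/f(2) = 380/(-218) - 386*8/√(5 + 2) = 380*(-1/218) - 386*8*√7/7 = -190/109 - 3088*√7/7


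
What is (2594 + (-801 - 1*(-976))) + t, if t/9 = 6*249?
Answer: 16215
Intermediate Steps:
t = 13446 (t = 9*(6*249) = 9*1494 = 13446)
(2594 + (-801 - 1*(-976))) + t = (2594 + (-801 - 1*(-976))) + 13446 = (2594 + (-801 + 976)) + 13446 = (2594 + 175) + 13446 = 2769 + 13446 = 16215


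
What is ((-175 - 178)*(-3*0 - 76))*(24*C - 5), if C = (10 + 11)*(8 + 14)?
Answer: 297334724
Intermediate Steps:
C = 462 (C = 21*22 = 462)
((-175 - 178)*(-3*0 - 76))*(24*C - 5) = ((-175 - 178)*(-3*0 - 76))*(24*462 - 5) = (-353*(0 - 76))*(11088 - 5) = -353*(-76)*11083 = 26828*11083 = 297334724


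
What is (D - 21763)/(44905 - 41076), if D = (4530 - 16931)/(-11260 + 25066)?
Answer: -300472379/52863174 ≈ -5.6840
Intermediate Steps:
D = -12401/13806 ≈ -0.89823
(D - 21763)/(44905 - 41076) = (-12401/13806 - 21763)/(44905 - 41076) = -300472379/13806/3829 = -300472379/13806*1/3829 = -300472379/52863174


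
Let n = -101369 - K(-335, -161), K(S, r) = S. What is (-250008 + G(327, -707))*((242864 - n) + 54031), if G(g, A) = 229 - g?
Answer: -99524430474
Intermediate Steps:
n = -101034 (n = -101369 - 1*(-335) = -101369 + 335 = -101034)
(-250008 + G(327, -707))*((242864 - n) + 54031) = (-250008 + (229 - 1*327))*((242864 - 1*(-101034)) + 54031) = (-250008 + (229 - 327))*((242864 + 101034) + 54031) = (-250008 - 98)*(343898 + 54031) = -250106*397929 = -99524430474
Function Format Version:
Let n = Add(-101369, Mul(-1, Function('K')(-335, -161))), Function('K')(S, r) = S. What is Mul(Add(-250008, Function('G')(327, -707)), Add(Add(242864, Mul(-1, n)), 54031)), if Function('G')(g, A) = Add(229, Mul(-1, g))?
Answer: -99524430474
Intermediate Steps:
n = -101034 (n = Add(-101369, Mul(-1, -335)) = Add(-101369, 335) = -101034)
Mul(Add(-250008, Function('G')(327, -707)), Add(Add(242864, Mul(-1, n)), 54031)) = Mul(Add(-250008, Add(229, Mul(-1, 327))), Add(Add(242864, Mul(-1, -101034)), 54031)) = Mul(Add(-250008, Add(229, -327)), Add(Add(242864, 101034), 54031)) = Mul(Add(-250008, -98), Add(343898, 54031)) = Mul(-250106, 397929) = -99524430474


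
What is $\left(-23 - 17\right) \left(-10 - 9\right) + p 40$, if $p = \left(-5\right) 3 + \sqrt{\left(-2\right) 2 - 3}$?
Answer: $160 + 40 i \sqrt{7} \approx 160.0 + 105.83 i$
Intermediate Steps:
$p = -15 + i \sqrt{7}$ ($p = -15 + \sqrt{-4 - 3} = -15 + \sqrt{-7} = -15 + i \sqrt{7} \approx -15.0 + 2.6458 i$)
$\left(-23 - 17\right) \left(-10 - 9\right) + p 40 = \left(-23 - 17\right) \left(-10 - 9\right) + \left(-15 + i \sqrt{7}\right) 40 = \left(-40\right) \left(-19\right) - \left(600 - 40 i \sqrt{7}\right) = 760 - \left(600 - 40 i \sqrt{7}\right) = 160 + 40 i \sqrt{7}$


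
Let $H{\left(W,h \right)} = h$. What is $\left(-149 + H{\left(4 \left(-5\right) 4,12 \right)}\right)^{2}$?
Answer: $18769$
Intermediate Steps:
$\left(-149 + H{\left(4 \left(-5\right) 4,12 \right)}\right)^{2} = \left(-149 + 12\right)^{2} = \left(-137\right)^{2} = 18769$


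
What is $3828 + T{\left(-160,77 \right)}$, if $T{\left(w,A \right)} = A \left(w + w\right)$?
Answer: $-20812$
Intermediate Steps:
$T{\left(w,A \right)} = 2 A w$ ($T{\left(w,A \right)} = A 2 w = 2 A w$)
$3828 + T{\left(-160,77 \right)} = 3828 + 2 \cdot 77 \left(-160\right) = 3828 - 24640 = -20812$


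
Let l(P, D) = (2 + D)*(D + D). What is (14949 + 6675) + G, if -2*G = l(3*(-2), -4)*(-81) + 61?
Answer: 44483/2 ≈ 22242.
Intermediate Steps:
l(P, D) = 2*D*(2 + D) (l(P, D) = (2 + D)*(2*D) = 2*D*(2 + D))
G = 1235/2 (G = -((2*(-4)*(2 - 4))*(-81) + 61)/2 = -((2*(-4)*(-2))*(-81) + 61)/2 = -(16*(-81) + 61)/2 = -(-1296 + 61)/2 = -½*(-1235) = 1235/2 ≈ 617.50)
(14949 + 6675) + G = (14949 + 6675) + 1235/2 = 21624 + 1235/2 = 44483/2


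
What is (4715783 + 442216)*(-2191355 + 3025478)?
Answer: 4302405599877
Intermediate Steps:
(4715783 + 442216)*(-2191355 + 3025478) = 5157999*834123 = 4302405599877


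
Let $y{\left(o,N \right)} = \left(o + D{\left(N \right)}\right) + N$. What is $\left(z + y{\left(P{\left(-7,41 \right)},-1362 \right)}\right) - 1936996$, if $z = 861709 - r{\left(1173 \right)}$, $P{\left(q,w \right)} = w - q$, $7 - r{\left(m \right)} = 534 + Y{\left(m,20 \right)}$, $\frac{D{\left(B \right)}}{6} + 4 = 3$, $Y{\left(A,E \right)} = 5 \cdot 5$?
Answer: $-1076055$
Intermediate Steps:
$Y{\left(A,E \right)} = 25$
$D{\left(B \right)} = -6$ ($D{\left(B \right)} = -24 + 6 \cdot 3 = -24 + 18 = -6$)
$r{\left(m \right)} = -552$ ($r{\left(m \right)} = 7 - \left(534 + 25\right) = 7 - 559 = -552$)
$z = 862261$ ($z = 861709 - -552 = 861709 + 552 = 862261$)
$y{\left(o,N \right)} = -6 + N + o$ ($y{\left(o,N \right)} = \left(o - 6\right) + N = \left(-6 + o\right) + N = -6 + N + o$)
$\left(z + y{\left(P{\left(-7,41 \right)},-1362 \right)}\right) - 1936996 = \left(862261 - 1320\right) - 1936996 = 860941 - 1936996 = -1076055$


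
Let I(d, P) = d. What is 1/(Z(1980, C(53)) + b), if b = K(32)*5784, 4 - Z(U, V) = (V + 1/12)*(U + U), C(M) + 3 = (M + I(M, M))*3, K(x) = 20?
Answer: -1/1132046 ≈ -8.8336e-7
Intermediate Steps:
C(M) = -3 + 6*M (C(M) = -3 + (M + M)*3 = -3 + (2*M)*3 = -3 + 6*M)
Z(U, V) = 4 - 2*U*(1/12 + V) (Z(U, V) = 4 - (V + 1/12)*(U + U) = 4 - (V + 1/12)*2*U = 4 - (1/12 + V)*2*U = 4 - 2*U*(1/12 + V))
b = 115680 (b = 20*5784 = 115680)
1/(Z(1980, C(53)) + b) = 1/((4 - ⅙*1980 - 2*1980*(-3 + 6*53)) + 115680) = 1/((4 - 330 - 2*1980*(-3 + 318)) + 115680) = 1/((4 - 330 - 2*1980*315) + 115680) = 1/((4 - 330 - 1247400) + 115680) = 1/(-1247726 + 115680) = 1/(-1132046) = -1/1132046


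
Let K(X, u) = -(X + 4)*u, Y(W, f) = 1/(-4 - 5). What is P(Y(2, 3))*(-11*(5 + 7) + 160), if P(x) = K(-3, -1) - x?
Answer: 280/9 ≈ 31.111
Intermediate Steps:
Y(W, f) = -⅑ (Y(W, f) = 1/(-9) = -⅑)
K(X, u) = -u*(4 + X) (K(X, u) = -(4 + X)*u = -u*(4 + X))
P(x) = 1 - x (P(x) = -1*(-1)*(4 - 3) - x = -1*(-1)*1 - x = 1 - x)
P(Y(2, 3))*(-11*(5 + 7) + 160) = (1 - 1*(-⅑))*(-11*(5 + 7) + 160) = (1 + ⅑)*(-11*12 + 160) = 10*(-132 + 160)/9 = (10/9)*28 = 280/9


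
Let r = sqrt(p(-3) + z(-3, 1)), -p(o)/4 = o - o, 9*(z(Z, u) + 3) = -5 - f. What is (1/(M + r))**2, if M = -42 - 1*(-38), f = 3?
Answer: 9/(12 - I*sqrt(35))**2 ≈ 0.030617 + 0.039882*I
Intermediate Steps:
z(Z, u) = -35/9 (z(Z, u) = -3 + (-5 - 1*3)/9 = -3 + (-5 - 3)/9 = -3 + (1/9)*(-8) = -3 - 8/9 = -35/9)
p(o) = 0 (p(o) = -4*(o - o) = -4*0 = 0)
M = -4 (M = -42 + 38 = -4)
r = I*sqrt(35)/3 (r = sqrt(0 - 35/9) = sqrt(-35/9) = I*sqrt(35)/3 ≈ 1.972*I)
(1/(M + r))**2 = (1/(-4 + I*sqrt(35)/3))**2 = (-4 + I*sqrt(35)/3)**(-2)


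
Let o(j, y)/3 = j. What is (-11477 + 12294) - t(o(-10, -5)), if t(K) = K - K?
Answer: 817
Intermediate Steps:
o(j, y) = 3*j
t(K) = 0
(-11477 + 12294) - t(o(-10, -5)) = (-11477 + 12294) - 1*0 = 817 + 0 = 817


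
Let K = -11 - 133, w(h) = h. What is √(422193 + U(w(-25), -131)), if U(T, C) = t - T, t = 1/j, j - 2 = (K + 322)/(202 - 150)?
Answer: 2*√2098529931/141 ≈ 649.78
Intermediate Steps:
K = -144
j = 141/26 (j = 2 + (-144 + 322)/(202 - 150) = 2 + 178/52 = 2 + 178*(1/52) = 2 + 89/26 = 141/26 ≈ 5.4231)
t = 26/141 (t = 1/(141/26) = 26/141 ≈ 0.18440)
U(T, C) = 26/141 - T
√(422193 + U(w(-25), -131)) = √(422193 + (26/141 - 1*(-25))) = √(422193 + (26/141 + 25)) = √(422193 + 3551/141) = √(59532764/141) = 2*√2098529931/141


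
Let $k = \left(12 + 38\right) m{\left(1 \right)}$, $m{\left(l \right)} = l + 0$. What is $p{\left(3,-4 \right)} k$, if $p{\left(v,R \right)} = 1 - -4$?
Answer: $250$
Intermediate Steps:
$m{\left(l \right)} = l$
$p{\left(v,R \right)} = 5$ ($p{\left(v,R \right)} = 1 + 4 = 5$)
$k = 50$ ($k = \left(12 + 38\right) 1 = 50 \cdot 1 = 50$)
$p{\left(3,-4 \right)} k = 5 \cdot 50 = 250$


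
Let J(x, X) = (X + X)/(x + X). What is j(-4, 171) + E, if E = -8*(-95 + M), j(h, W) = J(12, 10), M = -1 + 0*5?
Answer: 8458/11 ≈ 768.91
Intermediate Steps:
J(x, X) = 2*X/(X + x) (J(x, X) = (2*X)/(X + x) = 2*X/(X + x))
M = -1 (M = -1 + 0 = -1)
j(h, W) = 10/11 (j(h, W) = 2*10/(10 + 12) = 2*10/22 = 2*10*(1/22) = 10/11)
E = 768 (E = -8*(-95 - 1) = -8*(-96) = 768)
j(-4, 171) + E = 10/11 + 768 = 8458/11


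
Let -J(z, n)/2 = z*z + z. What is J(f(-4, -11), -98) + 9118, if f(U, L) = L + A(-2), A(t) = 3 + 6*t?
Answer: 8358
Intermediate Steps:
f(U, L) = -9 + L (f(U, L) = L + (3 + 6*(-2)) = L + (3 - 12) = L - 9 = -9 + L)
J(z, n) = -2*z - 2*z² (J(z, n) = -2*(z*z + z) = -2*(z² + z) = -2*(z + z²) = -2*z - 2*z²)
J(f(-4, -11), -98) + 9118 = -2*(-9 - 11)*(1 + (-9 - 11)) + 9118 = -2*(-20)*(1 - 20) + 9118 = -2*(-20)*(-19) + 9118 = -760 + 9118 = 8358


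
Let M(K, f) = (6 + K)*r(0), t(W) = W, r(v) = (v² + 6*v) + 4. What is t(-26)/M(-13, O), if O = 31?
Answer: 13/14 ≈ 0.92857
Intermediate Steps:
r(v) = 4 + v² + 6*v
M(K, f) = 24 + 4*K (M(K, f) = (6 + K)*(4 + 0² + 6*0) = (6 + K)*(4 + 0 + 0) = (6 + K)*4 = 24 + 4*K)
t(-26)/M(-13, O) = -26/(24 + 4*(-13)) = -26/(24 - 52) = -26/(-28) = -26*(-1/28) = 13/14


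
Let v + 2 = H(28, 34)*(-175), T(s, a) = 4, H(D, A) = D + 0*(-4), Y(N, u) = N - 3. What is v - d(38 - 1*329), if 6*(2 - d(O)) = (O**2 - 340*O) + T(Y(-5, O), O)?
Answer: 154201/6 ≈ 25700.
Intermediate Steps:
Y(N, u) = -3 + N
H(D, A) = D (H(D, A) = D + 0 = D)
d(O) = 4/3 - O**2/6 + 170*O/3 (d(O) = 2 - ((O**2 - 340*O) + 4)/6 = 2 - (4 + O**2 - 340*O)/6 = 2 + (-2/3 - O**2/6 + 170*O/3) = 4/3 - O**2/6 + 170*O/3)
v = -4902 (v = -2 + 28*(-175) = -2 - 4900 = -4902)
v - d(38 - 1*329) = -4902 - (4/3 - (38 - 1*329)**2/6 + 170*(38 - 1*329)/3) = -4902 - (4/3 - (38 - 329)**2/6 + 170*(38 - 329)/3) = -4902 - (4/3 - 1/6*(-291)**2 + (170/3)*(-291)) = -4902 - (4/3 - 1/6*84681 - 16490) = -4902 - (4/3 - 28227/2 - 16490) = -4902 - 1*(-183613/6) = -4902 + 183613/6 = 154201/6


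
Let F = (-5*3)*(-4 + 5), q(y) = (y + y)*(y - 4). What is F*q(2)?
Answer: 120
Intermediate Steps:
q(y) = 2*y*(-4 + y) (q(y) = (2*y)*(-4 + y) = 2*y*(-4 + y))
F = -15 (F = -15*1 = -15)
F*q(2) = -30*2*(-4 + 2) = -30*2*(-2) = -15*(-8) = 120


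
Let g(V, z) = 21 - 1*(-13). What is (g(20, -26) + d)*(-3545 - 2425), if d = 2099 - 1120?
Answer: -6047610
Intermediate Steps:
g(V, z) = 34 (g(V, z) = 21 + 13 = 34)
d = 979
(g(20, -26) + d)*(-3545 - 2425) = (34 + 979)*(-3545 - 2425) = 1013*(-5970) = -6047610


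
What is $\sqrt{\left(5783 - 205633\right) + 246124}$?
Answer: $\sqrt{46274} \approx 215.11$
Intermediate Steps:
$\sqrt{\left(5783 - 205633\right) + 246124} = \sqrt{-199850 + 246124} = \sqrt{46274}$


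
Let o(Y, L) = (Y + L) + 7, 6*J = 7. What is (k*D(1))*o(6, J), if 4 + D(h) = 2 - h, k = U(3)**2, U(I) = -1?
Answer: -85/2 ≈ -42.500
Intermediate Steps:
J = 7/6 (J = (1/6)*7 = 7/6 ≈ 1.1667)
o(Y, L) = 7 + L + Y (o(Y, L) = (L + Y) + 7 = 7 + L + Y)
k = 1 (k = (-1)**2 = 1)
D(h) = -2 - h (D(h) = -4 + (2 - h) = -2 - h)
(k*D(1))*o(6, J) = (1*(-2 - 1*1))*(7 + 7/6 + 6) = (1*(-2 - 1))*(85/6) = (1*(-3))*(85/6) = -3*85/6 = -85/2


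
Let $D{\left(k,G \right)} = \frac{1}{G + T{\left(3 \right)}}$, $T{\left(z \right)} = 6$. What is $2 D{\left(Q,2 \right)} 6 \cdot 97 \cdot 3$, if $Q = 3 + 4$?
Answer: $\frac{873}{2} \approx 436.5$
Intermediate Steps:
$Q = 7$
$D{\left(k,G \right)} = \frac{1}{6 + G}$ ($D{\left(k,G \right)} = \frac{1}{G + 6} = \frac{1}{6 + G}$)
$2 D{\left(Q,2 \right)} 6 \cdot 97 \cdot 3 = \frac{2}{6 + 2} \cdot 6 \cdot 97 \cdot 3 = \frac{2}{8} \cdot 6 \cdot 97 \cdot 3 = 2 \cdot \frac{1}{8} \cdot 6 \cdot 97 \cdot 3 = \frac{1}{4} \cdot 6 \cdot 97 \cdot 3 = \frac{3}{2} \cdot 97 \cdot 3 = \frac{291}{2} \cdot 3 = \frac{873}{2}$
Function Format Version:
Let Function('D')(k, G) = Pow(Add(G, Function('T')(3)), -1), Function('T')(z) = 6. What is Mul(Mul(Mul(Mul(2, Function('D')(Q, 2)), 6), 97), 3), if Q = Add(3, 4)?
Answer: Rational(873, 2) ≈ 436.50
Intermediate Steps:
Q = 7
Function('D')(k, G) = Pow(Add(6, G), -1) (Function('D')(k, G) = Pow(Add(G, 6), -1) = Pow(Add(6, G), -1))
Mul(Mul(Mul(Mul(2, Function('D')(Q, 2)), 6), 97), 3) = Mul(Mul(Mul(Mul(2, Pow(Add(6, 2), -1)), 6), 97), 3) = Mul(Mul(Mul(Mul(2, Pow(8, -1)), 6), 97), 3) = Mul(Mul(Mul(Mul(2, Rational(1, 8)), 6), 97), 3) = Mul(Mul(Mul(Rational(1, 4), 6), 97), 3) = Mul(Mul(Rational(3, 2), 97), 3) = Mul(Rational(291, 2), 3) = Rational(873, 2)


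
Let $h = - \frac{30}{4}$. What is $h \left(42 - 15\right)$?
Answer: $- \frac{405}{2} \approx -202.5$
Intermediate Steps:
$h = - \frac{15}{2}$ ($h = \left(-30\right) \frac{1}{4} = - \frac{15}{2} \approx -7.5$)
$h \left(42 - 15\right) = - \frac{15 \left(42 - 15\right)}{2} = \left(- \frac{15}{2}\right) 27 = - \frac{405}{2}$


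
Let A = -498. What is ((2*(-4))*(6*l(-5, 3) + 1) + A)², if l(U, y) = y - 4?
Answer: 209764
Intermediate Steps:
l(U, y) = -4 + y
((2*(-4))*(6*l(-5, 3) + 1) + A)² = ((2*(-4))*(6*(-4 + 3) + 1) - 498)² = (-8*(6*(-1) + 1) - 498)² = (-8*(-6 + 1) - 498)² = (-8*(-5) - 498)² = (40 - 498)² = (-458)² = 209764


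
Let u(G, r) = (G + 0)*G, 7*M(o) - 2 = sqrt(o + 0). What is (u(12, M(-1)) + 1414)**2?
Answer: 2427364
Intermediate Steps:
M(o) = 2/7 + sqrt(o)/7 (M(o) = 2/7 + sqrt(o + 0)/7 = 2/7 + sqrt(o)/7)
u(G, r) = G**2 (u(G, r) = G*G = G**2)
(u(12, M(-1)) + 1414)**2 = (12**2 + 1414)**2 = (144 + 1414)**2 = 1558**2 = 2427364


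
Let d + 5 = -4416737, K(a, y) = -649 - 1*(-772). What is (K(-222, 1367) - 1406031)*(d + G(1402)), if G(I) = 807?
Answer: 6208398343980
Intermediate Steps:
K(a, y) = 123 (K(a, y) = -649 + 772 = 123)
d = -4416742 (d = -5 - 4416737 = -4416742)
(K(-222, 1367) - 1406031)*(d + G(1402)) = (123 - 1406031)*(-4416742 + 807) = -1405908*(-4415935) = 6208398343980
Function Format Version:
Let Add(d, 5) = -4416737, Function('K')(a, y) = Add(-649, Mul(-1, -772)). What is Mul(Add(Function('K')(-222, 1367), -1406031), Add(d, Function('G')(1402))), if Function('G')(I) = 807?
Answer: 6208398343980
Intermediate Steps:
Function('K')(a, y) = 123 (Function('K')(a, y) = Add(-649, 772) = 123)
d = -4416742 (d = Add(-5, -4416737) = -4416742)
Mul(Add(Function('K')(-222, 1367), -1406031), Add(d, Function('G')(1402))) = Mul(Add(123, -1406031), Add(-4416742, 807)) = Mul(-1405908, -4415935) = 6208398343980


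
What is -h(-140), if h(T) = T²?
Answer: -19600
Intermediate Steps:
-h(-140) = -1*(-140)² = -1*19600 = -19600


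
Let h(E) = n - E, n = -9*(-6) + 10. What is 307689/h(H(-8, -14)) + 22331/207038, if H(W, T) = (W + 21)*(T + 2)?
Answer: 31854114001/22774180 ≈ 1398.7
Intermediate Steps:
H(W, T) = (2 + T)*(21 + W) (H(W, T) = (21 + W)*(2 + T) = (2 + T)*(21 + W))
n = 64 (n = 54 + 10 = 64)
h(E) = 64 - E
307689/h(H(-8, -14)) + 22331/207038 = 307689/(64 - (42 + 2*(-8) + 21*(-14) - 14*(-8))) + 22331/207038 = 307689/(64 - (42 - 16 - 294 + 112)) + 22331*(1/207038) = 307689/(64 - 1*(-156)) + 22331/207038 = 307689/(64 + 156) + 22331/207038 = 307689/220 + 22331/207038 = 31854114001/22774180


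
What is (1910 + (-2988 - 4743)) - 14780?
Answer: -20601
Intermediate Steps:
(1910 + (-2988 - 4743)) - 14780 = (1910 - 7731) - 14780 = -5821 - 14780 = -20601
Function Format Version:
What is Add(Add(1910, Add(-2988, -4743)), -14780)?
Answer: -20601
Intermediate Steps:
Add(Add(1910, Add(-2988, -4743)), -14780) = Add(Add(1910, -7731), -14780) = Add(-5821, -14780) = -20601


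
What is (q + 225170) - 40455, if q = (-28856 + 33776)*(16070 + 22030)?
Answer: 187636715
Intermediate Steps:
q = 187452000 (q = 4920*38100 = 187452000)
(q + 225170) - 40455 = (187452000 + 225170) - 40455 = 187677170 - 40455 = 187636715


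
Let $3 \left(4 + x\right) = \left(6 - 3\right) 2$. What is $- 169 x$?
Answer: $338$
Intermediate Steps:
$x = -2$ ($x = -4 + \frac{\left(6 - 3\right) 2}{3} = -4 + \frac{3 \cdot 2}{3} = -4 + \frac{1}{3} \cdot 6 = -4 + 2 = -2$)
$- 169 x = \left(-169\right) \left(-2\right) = 338$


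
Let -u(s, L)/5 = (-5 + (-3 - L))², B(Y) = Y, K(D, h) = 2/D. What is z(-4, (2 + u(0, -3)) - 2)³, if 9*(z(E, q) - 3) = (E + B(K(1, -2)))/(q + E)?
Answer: 42326109125/1564936281 ≈ 27.047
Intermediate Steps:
u(s, L) = -5*(-8 - L)² (u(s, L) = -5*(-5 + (-3 - L))² = -5*(-8 - L)²)
z(E, q) = 3 + (2 + E)/(9*(E + q)) (z(E, q) = 3 + ((E + 2/1)/(q + E))/9 = 3 + ((E + 2*1)/(E + q))/9 = 3 + ((E + 2)/(E + q))/9 = 3 + ((2 + E)/(E + q))/9 = 3 + (2 + E)/(9*(E + q)))
z(-4, (2 + u(0, -3)) - 2)³ = ((2 + 27*((2 - 5*(8 - 3)²) - 2) + 28*(-4))/(9*(-4 + ((2 - 5*(8 - 3)²) - 2))))³ = ((2 + 27*((2 - 5*5²) - 2) - 112)/(9*(-4 + ((2 - 5*5²) - 2))))³ = ((2 + 27*((2 - 5*25) - 2) - 112)/(9*(-4 + ((2 - 5*25) - 2))))³ = ((2 + 27*((2 - 125) - 2) - 112)/(9*(-4 + ((2 - 125) - 2))))³ = ((2 + 27*(-123 - 2) - 112)/(9*(-4 + (-123 - 2))))³ = ((2 + 27*(-125) - 112)/(9*(-4 - 125)))³ = ((⅑)*(2 - 3375 - 112)/(-129))³ = ((⅑)*(-1/129)*(-3485))³ = (3485/1161)³ = 42326109125/1564936281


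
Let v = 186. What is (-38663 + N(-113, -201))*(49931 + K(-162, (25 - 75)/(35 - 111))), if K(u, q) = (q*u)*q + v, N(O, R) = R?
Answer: -702152953768/361 ≈ -1.9450e+9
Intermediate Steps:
K(u, q) = 186 + u*q² (K(u, q) = (q*u)*q + 186 = u*q² + 186 = 186 + u*q²)
(-38663 + N(-113, -201))*(49931 + K(-162, (25 - 75)/(35 - 111))) = (-38663 - 201)*(49931 + (186 - 162*(25 - 75)²/(35 - 111)²)) = -38864*(49931 + (186 - 162*(-50/(-76))²)) = -38864*(49931 + (186 - 162*(-50*(-1/76))²)) = -38864*(49931 + (186 - 162*(25/38)²)) = -38864*(49931 + (186 - 162*625/1444)) = -38864*(49931 + (186 - 50625/722)) = -38864*(49931 + 83667/722) = -38864*36133849/722 = -702152953768/361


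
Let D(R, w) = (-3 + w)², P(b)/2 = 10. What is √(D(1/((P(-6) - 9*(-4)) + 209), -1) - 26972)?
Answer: 2*I*√6739 ≈ 164.18*I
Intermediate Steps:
P(b) = 20 (P(b) = 2*10 = 20)
√(D(1/((P(-6) - 9*(-4)) + 209), -1) - 26972) = √((-3 - 1)² - 26972) = √((-4)² - 26972) = √(16 - 26972) = √(-26956) = 2*I*√6739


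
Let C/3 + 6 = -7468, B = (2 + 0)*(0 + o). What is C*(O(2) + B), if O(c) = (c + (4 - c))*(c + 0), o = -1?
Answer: -134532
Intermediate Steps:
B = -2 (B = (2 + 0)*(0 - 1) = 2*(-1) = -2)
O(c) = 4*c
C = -22422 (C = -18 + 3*(-7468) = -18 - 22404 = -22422)
C*(O(2) + B) = -22422*(4*2 - 2) = -22422*(8 - 2) = -22422*6 = -134532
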